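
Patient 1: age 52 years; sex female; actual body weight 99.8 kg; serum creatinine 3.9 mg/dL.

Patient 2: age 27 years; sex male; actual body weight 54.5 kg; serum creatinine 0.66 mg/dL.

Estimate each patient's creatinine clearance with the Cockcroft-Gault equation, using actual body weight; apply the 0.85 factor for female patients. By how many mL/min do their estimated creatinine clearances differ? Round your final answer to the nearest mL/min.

Patient 1: CrCl = (140 − 52) × 99.8 / (72 × 3.9) × 0.85 = 8782.4 / 280.80 × 0.85 ≈ 26.6 mL/min
Patient 2: CrCl = (140 − 27) × 54.5 / (72 × 0.66) = 6158.5 / 47.52 ≈ 129.6 mL/min
|26.6 − 129.6| = 103.0 mL/min

103 mL/min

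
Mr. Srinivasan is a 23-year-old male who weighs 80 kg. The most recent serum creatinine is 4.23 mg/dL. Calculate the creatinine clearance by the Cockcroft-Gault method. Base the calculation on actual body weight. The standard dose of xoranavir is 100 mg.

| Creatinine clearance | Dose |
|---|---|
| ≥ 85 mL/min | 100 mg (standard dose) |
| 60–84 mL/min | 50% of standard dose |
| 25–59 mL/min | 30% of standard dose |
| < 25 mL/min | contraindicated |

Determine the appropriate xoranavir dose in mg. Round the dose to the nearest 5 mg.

30 mg

CrCl = (140 − 23) × 80 / (72 × 4.23) = 9360.0 / 304.56 ≈ 30.7 mL/min
CrCl ≈ 31 mL/min → bracket 25–59 mL/min.
30% of 100 mg = 30 mg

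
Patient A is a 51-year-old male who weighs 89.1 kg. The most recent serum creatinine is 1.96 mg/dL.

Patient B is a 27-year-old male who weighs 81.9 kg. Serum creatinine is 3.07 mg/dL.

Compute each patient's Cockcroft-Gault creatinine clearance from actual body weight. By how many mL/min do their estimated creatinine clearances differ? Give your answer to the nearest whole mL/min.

14 mL/min

Patient A: CrCl = (140 − 51) × 89.1 / (72 × 1.96) = 7929.9 / 141.12 ≈ 56.2 mL/min
Patient B: CrCl = (140 − 27) × 81.9 / (72 × 3.07) = 9254.7 / 221.04 ≈ 41.9 mL/min
|56.2 − 41.9| = 14.3 mL/min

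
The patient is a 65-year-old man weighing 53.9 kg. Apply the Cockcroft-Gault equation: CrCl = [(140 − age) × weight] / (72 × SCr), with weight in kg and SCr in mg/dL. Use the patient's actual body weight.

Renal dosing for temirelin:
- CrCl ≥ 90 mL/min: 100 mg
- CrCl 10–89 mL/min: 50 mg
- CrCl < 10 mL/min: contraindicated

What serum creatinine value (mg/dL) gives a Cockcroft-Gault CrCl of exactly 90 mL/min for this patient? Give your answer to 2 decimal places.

0.62 mg/dL

Standard dose requires CrCl ≥ 90 mL/min.
Set (140 − 65) × 53.9 / (72 × SCr) = 90
SCr = (140 − 65) × 53.9 / (72 × 90) = 0.624 mg/dL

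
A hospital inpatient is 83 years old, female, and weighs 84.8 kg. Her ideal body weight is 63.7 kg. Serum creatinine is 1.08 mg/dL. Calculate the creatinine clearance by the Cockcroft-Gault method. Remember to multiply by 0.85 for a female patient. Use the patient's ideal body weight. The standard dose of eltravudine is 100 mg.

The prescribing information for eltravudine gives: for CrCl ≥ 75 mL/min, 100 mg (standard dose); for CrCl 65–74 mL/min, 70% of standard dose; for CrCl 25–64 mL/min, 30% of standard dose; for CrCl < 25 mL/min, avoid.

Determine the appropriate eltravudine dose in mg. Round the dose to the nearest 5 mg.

30 mg

CrCl = (140 − 83) × 63.7 / (72 × 1.08) × 0.85 = 3630.9 / 77.76 × 0.85 ≈ 39.7 mL/min
CrCl ≈ 40 mL/min → bracket 25–64 mL/min.
30% of 100 mg = 30 mg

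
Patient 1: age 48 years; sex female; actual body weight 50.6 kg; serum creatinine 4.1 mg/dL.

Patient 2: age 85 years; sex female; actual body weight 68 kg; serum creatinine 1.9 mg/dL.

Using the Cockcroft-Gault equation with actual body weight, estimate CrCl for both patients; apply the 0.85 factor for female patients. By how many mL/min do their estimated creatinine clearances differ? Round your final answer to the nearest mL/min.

Patient 1: CrCl = (140 − 48) × 50.6 / (72 × 4.1) × 0.85 = 4655.2 / 295.20 × 0.85 ≈ 13.4 mL/min
Patient 2: CrCl = (140 − 85) × 68 / (72 × 1.9) × 0.85 = 3740.0 / 136.80 × 0.85 ≈ 23.2 mL/min
|13.4 − 23.2| = 9.8 mL/min

10 mL/min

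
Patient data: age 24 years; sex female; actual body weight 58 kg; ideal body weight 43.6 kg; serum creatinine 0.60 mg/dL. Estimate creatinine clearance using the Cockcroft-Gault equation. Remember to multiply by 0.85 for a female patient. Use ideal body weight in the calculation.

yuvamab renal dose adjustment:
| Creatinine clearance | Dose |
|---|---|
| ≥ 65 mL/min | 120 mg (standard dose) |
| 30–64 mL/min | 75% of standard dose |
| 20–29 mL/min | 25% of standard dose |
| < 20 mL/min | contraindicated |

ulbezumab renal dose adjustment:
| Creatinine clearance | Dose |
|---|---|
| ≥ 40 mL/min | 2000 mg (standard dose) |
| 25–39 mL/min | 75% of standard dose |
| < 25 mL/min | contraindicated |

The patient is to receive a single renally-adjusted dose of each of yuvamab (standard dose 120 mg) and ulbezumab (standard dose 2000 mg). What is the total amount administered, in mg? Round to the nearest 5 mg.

2120 mg

CrCl = (140 − 24) × 43.6 / (72 × 0.6) × 0.85 = 5057.6 / 43.20 × 0.85 ≈ 99.5 mL/min
CrCl ≈ 100 mL/min.
yuvamab: ≥ 65 mL/min → 100% of 120 mg = 120 mg.
ulbezumab: ≥ 40 mL/min → 100% of 2000 mg = 2000 mg.
Total = 120 + 2000 = 2120 mg.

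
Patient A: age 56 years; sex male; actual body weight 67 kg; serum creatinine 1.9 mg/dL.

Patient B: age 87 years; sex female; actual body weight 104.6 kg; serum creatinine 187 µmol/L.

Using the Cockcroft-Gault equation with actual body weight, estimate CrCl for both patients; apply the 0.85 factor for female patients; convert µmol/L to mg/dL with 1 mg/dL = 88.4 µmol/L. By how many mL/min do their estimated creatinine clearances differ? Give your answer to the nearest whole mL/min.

Patient A: CrCl = (140 − 56) × 67 / (72 × 1.9) = 5628.0 / 136.80 ≈ 41.1 mL/min
Patient B: SCr = 187 / 88.4 = 2.115 mg/dL
Patient B: CrCl = (140 − 87) × 104.6 / (72 × 2.115) × 0.85 = 5543.8 / 152.28 × 0.85 ≈ 30.9 mL/min
|41.1 − 30.9| = 10.2 mL/min

10 mL/min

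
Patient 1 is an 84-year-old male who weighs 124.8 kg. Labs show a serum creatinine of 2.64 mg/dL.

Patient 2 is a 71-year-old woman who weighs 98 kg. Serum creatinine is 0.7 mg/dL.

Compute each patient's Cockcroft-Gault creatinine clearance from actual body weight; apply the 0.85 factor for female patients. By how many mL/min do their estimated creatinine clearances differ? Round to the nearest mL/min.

Patient 1: CrCl = (140 − 84) × 124.8 / (72 × 2.64) = 6988.8 / 190.08 ≈ 36.8 mL/min
Patient 2: CrCl = (140 − 71) × 98 / (72 × 0.7) × 0.85 = 6762.0 / 50.40 × 0.85 ≈ 114.0 mL/min
|36.8 − 114.0| = 77.2 mL/min

77 mL/min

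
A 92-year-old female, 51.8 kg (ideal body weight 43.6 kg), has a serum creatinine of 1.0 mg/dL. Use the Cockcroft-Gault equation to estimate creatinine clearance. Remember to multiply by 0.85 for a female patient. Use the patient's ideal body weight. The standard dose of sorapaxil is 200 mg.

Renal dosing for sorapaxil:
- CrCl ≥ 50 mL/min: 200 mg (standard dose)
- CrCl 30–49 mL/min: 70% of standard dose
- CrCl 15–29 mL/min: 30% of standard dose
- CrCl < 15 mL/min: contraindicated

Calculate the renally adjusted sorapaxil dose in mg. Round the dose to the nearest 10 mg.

CrCl = (140 − 92) × 43.6 / (72 × 1) × 0.85 = 2092.8 / 72.00 × 0.85 ≈ 24.7 mL/min
CrCl ≈ 25 mL/min → bracket 15–29 mL/min.
30% of 200 mg = 60 mg

60 mg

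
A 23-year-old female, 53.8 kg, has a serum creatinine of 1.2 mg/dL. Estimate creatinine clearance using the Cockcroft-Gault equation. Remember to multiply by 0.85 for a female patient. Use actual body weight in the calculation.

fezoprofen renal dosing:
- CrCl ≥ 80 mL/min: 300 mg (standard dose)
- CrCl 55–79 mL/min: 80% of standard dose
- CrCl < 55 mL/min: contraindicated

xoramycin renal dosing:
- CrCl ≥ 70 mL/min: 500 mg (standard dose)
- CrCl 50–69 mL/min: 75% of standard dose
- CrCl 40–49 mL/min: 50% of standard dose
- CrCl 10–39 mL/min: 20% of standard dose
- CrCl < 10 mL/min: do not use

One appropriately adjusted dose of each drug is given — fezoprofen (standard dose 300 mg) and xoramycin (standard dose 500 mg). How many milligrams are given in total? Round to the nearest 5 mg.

CrCl = (140 − 23) × 53.8 / (72 × 1.2) × 0.85 = 6294.6 / 86.40 × 0.85 ≈ 61.9 mL/min
CrCl ≈ 62 mL/min.
fezoprofen: 55–79 mL/min → 80% of 300 mg = 240 mg.
xoramycin: 50–69 mL/min → 75% of 500 mg = 375 mg.
Total = 240 + 375 = 615 mg.

615 mg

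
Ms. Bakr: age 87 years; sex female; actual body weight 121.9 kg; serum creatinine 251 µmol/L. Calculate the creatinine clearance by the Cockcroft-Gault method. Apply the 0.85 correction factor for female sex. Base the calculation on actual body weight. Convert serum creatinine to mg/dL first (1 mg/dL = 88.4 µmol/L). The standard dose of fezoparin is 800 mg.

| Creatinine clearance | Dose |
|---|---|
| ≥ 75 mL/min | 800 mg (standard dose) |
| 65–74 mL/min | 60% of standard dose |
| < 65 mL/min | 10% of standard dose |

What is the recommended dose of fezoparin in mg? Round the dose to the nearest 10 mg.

80 mg

SCr = 251 / 88.4 = 2.839 mg/dL
CrCl = (140 − 87) × 121.9 / (72 × 2.839) × 0.85 = 6460.7 / 204.41 × 0.85 ≈ 26.9 mL/min
CrCl ≈ 27 mL/min → bracket < 65 mL/min.
10% of 800 mg = 80 mg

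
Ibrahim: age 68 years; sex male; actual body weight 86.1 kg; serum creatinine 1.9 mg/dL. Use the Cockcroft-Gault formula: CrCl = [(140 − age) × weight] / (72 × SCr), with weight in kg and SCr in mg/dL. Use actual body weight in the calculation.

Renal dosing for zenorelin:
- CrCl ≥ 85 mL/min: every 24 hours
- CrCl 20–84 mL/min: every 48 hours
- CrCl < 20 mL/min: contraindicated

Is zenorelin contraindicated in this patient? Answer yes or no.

CrCl = (140 − 68) × 86.1 / (72 × 1.9) = 6199.2 / 136.80 ≈ 45.3 mL/min
CrCl ≈ 45 mL/min, which is ≥ 20 mL/min.

no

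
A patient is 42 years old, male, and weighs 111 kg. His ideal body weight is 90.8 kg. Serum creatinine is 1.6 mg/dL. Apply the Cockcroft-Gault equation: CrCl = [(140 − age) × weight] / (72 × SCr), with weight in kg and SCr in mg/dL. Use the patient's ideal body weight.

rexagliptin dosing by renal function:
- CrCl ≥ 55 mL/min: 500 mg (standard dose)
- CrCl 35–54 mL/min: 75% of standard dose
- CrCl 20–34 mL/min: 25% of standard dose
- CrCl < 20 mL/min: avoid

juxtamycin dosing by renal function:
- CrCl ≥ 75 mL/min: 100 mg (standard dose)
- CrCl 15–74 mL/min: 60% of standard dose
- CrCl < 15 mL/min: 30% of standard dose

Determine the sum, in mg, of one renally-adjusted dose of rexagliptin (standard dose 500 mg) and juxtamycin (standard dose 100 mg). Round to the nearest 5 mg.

600 mg

CrCl = (140 − 42) × 90.8 / (72 × 1.6) = 8898.4 / 115.20 ≈ 77.2 mL/min
CrCl ≈ 77 mL/min.
rexagliptin: ≥ 55 mL/min → 100% of 500 mg = 500 mg.
juxtamycin: ≥ 75 mL/min → 100% of 100 mg = 100 mg.
Total = 500 + 100 = 600 mg.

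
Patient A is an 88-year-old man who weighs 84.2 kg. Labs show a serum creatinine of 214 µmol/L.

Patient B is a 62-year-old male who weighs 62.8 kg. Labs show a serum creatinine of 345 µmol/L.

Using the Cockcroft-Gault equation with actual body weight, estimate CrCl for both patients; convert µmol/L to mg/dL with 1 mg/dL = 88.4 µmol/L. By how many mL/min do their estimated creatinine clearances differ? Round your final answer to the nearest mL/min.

8 mL/min

Patient A: SCr = 214 / 88.4 = 2.421 mg/dL
Patient A: CrCl = (140 − 88) × 84.2 / (72 × 2.421) = 4378.4 / 174.31 ≈ 25.1 mL/min
Patient B: SCr = 345 / 88.4 = 3.903 mg/dL
Patient B: CrCl = (140 − 62) × 62.8 / (72 × 3.903) = 4898.4 / 281.02 ≈ 17.4 mL/min
|25.1 − 17.4| = 7.7 mL/min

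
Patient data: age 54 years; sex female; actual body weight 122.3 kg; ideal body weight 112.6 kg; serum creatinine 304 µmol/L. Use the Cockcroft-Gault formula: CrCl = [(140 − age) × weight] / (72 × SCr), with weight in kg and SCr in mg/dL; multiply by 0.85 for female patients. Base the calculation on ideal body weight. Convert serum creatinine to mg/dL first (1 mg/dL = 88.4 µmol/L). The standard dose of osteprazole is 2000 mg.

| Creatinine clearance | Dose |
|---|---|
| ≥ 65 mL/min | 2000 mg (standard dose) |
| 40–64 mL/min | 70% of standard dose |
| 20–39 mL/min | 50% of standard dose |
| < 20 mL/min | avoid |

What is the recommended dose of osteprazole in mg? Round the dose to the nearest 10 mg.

SCr = 304 / 88.4 = 3.439 mg/dL
CrCl = (140 − 54) × 112.6 / (72 × 3.439) × 0.85 = 9683.6 / 247.61 × 0.85 ≈ 33.2 mL/min
CrCl ≈ 33 mL/min → bracket 20–39 mL/min.
50% of 2000 mg = 1000 mg

1000 mg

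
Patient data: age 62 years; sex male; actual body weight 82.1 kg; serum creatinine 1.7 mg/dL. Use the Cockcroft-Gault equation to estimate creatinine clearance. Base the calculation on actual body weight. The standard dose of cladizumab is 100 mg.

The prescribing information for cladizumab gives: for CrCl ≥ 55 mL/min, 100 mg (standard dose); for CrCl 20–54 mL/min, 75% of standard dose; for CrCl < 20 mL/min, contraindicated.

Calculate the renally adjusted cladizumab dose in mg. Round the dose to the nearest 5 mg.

CrCl = (140 − 62) × 82.1 / (72 × 1.7) = 6403.8 / 122.40 ≈ 52.3 mL/min
CrCl ≈ 52 mL/min → bracket 20–54 mL/min.
75% of 100 mg = 75 mg

75 mg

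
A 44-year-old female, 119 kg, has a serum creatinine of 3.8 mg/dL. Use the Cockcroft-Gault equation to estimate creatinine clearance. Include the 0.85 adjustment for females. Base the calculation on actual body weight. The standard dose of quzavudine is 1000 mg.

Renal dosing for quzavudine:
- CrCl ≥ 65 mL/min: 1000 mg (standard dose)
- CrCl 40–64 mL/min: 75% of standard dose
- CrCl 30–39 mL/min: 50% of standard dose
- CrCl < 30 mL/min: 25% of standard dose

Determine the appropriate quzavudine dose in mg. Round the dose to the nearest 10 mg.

CrCl = (140 − 44) × 119 / (72 × 3.8) × 0.85 = 11424.0 / 273.60 × 0.85 ≈ 35.5 mL/min
CrCl ≈ 35 mL/min → bracket 30–39 mL/min.
50% of 1000 mg = 500 mg

500 mg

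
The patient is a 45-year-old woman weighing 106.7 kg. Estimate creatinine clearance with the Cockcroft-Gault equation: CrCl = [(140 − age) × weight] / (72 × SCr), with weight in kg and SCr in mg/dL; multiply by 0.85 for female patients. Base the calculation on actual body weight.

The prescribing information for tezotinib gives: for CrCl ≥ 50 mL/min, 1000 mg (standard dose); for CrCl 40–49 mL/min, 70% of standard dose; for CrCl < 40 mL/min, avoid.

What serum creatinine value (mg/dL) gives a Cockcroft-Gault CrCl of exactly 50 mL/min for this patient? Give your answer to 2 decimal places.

2.39 mg/dL

Standard dose requires CrCl ≥ 50 mL/min.
Set (140 − 45) × 106.7 × 0.85 / (72 × SCr) = 50
SCr = (140 − 45) × 106.7 × 0.85 / (72 × 50) = 2.393 mg/dL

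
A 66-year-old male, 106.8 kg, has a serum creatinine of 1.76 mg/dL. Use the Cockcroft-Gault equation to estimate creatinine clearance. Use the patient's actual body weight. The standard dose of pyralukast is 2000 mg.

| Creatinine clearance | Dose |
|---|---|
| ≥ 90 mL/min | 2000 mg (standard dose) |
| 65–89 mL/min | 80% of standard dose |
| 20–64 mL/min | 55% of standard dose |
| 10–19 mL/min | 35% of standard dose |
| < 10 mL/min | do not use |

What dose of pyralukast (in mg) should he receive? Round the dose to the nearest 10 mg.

1100 mg

CrCl = (140 − 66) × 106.8 / (72 × 1.76) = 7903.2 / 126.72 ≈ 62.4 mL/min
CrCl ≈ 62 mL/min → bracket 20–64 mL/min.
55% of 2000 mg = 1100 mg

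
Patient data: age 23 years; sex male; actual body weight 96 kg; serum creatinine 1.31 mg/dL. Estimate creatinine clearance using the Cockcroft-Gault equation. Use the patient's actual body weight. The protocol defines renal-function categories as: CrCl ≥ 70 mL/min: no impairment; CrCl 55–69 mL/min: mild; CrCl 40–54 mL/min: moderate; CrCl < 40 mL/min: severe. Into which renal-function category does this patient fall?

CrCl = (140 − 23) × 96 / (72 × 1.31) = 11232.0 / 94.32 ≈ 119.1 mL/min
119 mL/min falls in the 'no impairment' range.

no impairment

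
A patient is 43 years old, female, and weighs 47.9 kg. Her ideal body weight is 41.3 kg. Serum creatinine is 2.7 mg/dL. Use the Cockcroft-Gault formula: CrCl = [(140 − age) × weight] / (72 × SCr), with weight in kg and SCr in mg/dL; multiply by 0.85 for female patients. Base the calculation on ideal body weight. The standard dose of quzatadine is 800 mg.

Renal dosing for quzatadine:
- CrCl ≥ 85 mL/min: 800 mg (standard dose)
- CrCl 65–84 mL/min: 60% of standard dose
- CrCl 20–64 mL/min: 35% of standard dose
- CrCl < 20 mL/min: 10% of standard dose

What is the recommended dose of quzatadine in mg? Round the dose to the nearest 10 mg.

80 mg

CrCl = (140 − 43) × 41.3 / (72 × 2.7) × 0.85 = 4006.1 / 194.40 × 0.85 ≈ 17.5 mL/min
CrCl ≈ 18 mL/min → bracket < 20 mL/min.
10% of 800 mg = 80 mg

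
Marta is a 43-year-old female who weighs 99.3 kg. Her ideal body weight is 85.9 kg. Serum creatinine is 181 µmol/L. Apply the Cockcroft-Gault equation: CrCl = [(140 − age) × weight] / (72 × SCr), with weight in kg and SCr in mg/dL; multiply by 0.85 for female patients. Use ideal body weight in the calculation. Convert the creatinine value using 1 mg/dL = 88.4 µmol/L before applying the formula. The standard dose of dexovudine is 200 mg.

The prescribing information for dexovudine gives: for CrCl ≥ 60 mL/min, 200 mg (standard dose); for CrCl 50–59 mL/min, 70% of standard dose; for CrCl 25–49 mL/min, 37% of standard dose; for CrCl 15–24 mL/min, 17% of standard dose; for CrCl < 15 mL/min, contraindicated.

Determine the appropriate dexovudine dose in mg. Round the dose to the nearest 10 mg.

SCr = 181 / 88.4 = 2.048 mg/dL
CrCl = (140 − 43) × 85.9 / (72 × 2.048) × 0.85 = 8332.3 / 147.46 × 0.85 ≈ 48.0 mL/min
CrCl ≈ 48 mL/min → bracket 25–49 mL/min.
37% of 200 mg = 74 mg → 70 mg

70 mg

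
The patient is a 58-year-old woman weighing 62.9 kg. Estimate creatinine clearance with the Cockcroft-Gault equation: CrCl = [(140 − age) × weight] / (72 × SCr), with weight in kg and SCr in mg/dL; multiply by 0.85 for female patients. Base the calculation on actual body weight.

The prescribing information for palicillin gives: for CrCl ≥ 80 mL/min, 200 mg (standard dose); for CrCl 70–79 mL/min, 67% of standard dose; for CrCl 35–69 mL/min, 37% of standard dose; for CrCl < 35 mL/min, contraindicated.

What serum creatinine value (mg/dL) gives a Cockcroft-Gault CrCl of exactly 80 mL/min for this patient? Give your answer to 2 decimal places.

0.76 mg/dL

Standard dose requires CrCl ≥ 80 mL/min.
Set (140 − 58) × 62.9 × 0.85 / (72 × SCr) = 80
SCr = (140 − 58) × 62.9 × 0.85 / (72 × 80) = 0.761 mg/dL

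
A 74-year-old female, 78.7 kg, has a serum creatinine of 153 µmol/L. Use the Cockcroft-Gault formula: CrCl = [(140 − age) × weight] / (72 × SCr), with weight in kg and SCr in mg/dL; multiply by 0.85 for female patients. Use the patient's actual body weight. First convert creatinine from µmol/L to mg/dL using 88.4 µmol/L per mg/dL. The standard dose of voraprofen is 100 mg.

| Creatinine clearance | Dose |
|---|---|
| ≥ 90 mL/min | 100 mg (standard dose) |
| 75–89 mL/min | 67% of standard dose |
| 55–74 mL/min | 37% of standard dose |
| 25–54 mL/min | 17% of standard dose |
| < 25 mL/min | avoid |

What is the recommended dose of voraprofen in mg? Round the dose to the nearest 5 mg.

SCr = 153 / 88.4 = 1.731 mg/dL
CrCl = (140 − 74) × 78.7 / (72 × 1.731) × 0.85 = 5194.2 / 124.63 × 0.85 ≈ 35.4 mL/min
CrCl ≈ 35 mL/min → bracket 25–54 mL/min.
17% of 100 mg = 17 mg → 15 mg

15 mg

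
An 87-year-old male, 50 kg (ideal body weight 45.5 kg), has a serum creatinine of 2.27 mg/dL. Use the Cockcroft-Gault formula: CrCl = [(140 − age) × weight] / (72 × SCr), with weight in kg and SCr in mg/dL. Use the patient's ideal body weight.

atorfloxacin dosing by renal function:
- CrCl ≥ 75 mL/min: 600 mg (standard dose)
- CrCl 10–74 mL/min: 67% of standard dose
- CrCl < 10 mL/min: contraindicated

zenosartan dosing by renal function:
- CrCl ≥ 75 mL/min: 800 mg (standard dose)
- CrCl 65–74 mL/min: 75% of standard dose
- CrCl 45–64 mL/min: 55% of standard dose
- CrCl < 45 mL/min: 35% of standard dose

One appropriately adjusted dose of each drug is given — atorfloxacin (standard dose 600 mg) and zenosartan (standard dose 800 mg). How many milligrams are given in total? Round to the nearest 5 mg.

CrCl = (140 − 87) × 45.5 / (72 × 2.27) = 2411.5 / 163.44 ≈ 14.8 mL/min
CrCl ≈ 15 mL/min.
atorfloxacin: 10–74 mL/min → 67% of 600 mg = 402 mg.
zenosartan: < 45 mL/min → 35% of 800 mg = 280 mg.
Total = 402 + 280 = 682 mg.

680 mg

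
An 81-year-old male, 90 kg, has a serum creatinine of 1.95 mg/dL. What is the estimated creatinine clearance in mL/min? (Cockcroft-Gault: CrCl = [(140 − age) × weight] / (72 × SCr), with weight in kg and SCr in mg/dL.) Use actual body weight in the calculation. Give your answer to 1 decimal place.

37.8 mL/min

CrCl = (140 − 81) × 90 / (72 × 1.95) = 5310.0 / 140.40 ≈ 37.8 mL/min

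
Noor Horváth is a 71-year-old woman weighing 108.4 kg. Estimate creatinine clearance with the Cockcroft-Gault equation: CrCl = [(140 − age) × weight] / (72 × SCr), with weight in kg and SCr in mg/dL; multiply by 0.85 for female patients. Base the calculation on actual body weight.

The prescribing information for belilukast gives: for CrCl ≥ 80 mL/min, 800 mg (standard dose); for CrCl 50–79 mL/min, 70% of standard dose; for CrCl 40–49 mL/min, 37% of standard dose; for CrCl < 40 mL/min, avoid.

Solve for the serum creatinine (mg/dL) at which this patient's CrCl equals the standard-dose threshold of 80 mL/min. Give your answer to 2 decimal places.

Standard dose requires CrCl ≥ 80 mL/min.
Set (140 − 71) × 108.4 × 0.85 / (72 × SCr) = 80
SCr = (140 − 71) × 108.4 × 0.85 / (72 × 80) = 1.104 mg/dL

1.10 mg/dL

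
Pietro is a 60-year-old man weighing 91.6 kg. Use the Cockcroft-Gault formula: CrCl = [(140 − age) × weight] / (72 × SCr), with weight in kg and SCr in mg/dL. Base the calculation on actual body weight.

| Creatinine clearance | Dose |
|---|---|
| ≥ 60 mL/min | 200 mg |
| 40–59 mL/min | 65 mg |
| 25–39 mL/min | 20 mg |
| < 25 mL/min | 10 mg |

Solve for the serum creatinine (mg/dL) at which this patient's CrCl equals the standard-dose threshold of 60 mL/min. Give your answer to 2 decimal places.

1.70 mg/dL

Standard dose requires CrCl ≥ 60 mL/min.
Set (140 − 60) × 91.6 / (72 × SCr) = 60
SCr = (140 − 60) × 91.6 / (72 × 60) = 1.696 mg/dL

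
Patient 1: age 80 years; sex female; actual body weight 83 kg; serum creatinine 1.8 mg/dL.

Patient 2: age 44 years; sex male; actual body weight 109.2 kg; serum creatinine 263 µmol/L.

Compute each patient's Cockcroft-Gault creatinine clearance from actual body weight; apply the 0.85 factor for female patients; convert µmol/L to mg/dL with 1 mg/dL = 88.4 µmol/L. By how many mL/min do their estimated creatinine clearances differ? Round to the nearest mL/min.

16 mL/min

Patient 1: CrCl = (140 − 80) × 83 / (72 × 1.8) × 0.85 = 4980.0 / 129.60 × 0.85 ≈ 32.7 mL/min
Patient 2: SCr = 263 / 88.4 = 2.975 mg/dL
Patient 2: CrCl = (140 − 44) × 109.2 / (72 × 2.975) = 10483.2 / 214.20 ≈ 48.9 mL/min
|32.7 − 48.9| = 16.2 mL/min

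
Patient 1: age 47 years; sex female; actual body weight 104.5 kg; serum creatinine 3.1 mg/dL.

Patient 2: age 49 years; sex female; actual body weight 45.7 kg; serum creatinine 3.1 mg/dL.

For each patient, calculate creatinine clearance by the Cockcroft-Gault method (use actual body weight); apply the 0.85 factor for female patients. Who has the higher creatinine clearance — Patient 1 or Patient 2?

Patient 1

Patient 1: CrCl = (140 − 47) × 104.5 / (72 × 3.1) × 0.85 = 9718.5 / 223.20 × 0.85 ≈ 37.0 mL/min
Patient 2: CrCl = (140 − 49) × 45.7 / (72 × 3.1) × 0.85 = 4158.7 / 223.20 × 0.85 ≈ 15.8 mL/min
37.0 vs 15.8 mL/min → Patient 1 is higher.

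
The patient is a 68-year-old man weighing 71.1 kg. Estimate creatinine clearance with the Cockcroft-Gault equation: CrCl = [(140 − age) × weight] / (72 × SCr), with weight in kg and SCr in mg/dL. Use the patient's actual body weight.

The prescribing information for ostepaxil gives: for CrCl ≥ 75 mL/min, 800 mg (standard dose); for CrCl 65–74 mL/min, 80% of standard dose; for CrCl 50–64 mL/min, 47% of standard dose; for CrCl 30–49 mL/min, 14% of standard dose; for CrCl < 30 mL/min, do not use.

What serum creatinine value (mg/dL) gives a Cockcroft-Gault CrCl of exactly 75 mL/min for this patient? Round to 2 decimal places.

Standard dose requires CrCl ≥ 75 mL/min.
Set (140 − 68) × 71.1 / (72 × SCr) = 75
SCr = (140 − 68) × 71.1 / (72 × 75) = 0.948 mg/dL

0.95 mg/dL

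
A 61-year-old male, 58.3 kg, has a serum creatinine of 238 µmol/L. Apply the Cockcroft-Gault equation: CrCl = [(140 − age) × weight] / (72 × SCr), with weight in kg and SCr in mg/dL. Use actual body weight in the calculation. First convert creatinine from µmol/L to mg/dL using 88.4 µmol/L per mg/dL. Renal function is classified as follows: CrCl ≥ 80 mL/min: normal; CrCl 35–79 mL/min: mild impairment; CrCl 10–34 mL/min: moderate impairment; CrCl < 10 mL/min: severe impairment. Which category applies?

moderate impairment

SCr = 238 / 88.4 = 2.692 mg/dL
CrCl = (140 − 61) × 58.3 / (72 × 2.692) = 4605.7 / 193.82 ≈ 23.8 mL/min
24 mL/min falls in the 'moderate impairment' range.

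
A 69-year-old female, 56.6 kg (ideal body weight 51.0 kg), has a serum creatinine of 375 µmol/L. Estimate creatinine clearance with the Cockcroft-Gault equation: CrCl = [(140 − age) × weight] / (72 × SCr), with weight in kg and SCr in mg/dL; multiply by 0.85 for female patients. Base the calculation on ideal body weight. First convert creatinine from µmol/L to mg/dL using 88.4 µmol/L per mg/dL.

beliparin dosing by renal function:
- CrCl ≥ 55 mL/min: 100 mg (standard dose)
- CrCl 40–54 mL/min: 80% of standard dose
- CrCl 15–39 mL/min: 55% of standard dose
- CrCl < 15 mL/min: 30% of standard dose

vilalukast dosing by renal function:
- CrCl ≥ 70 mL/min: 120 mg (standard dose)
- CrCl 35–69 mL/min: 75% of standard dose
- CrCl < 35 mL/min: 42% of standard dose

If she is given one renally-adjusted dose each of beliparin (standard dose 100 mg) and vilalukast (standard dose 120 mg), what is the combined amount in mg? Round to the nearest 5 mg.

80 mg

SCr = 375 / 88.4 = 4.242 mg/dL
CrCl = (140 − 69) × 51 / (72 × 4.242) × 0.85 = 3621.0 / 305.42 × 0.85 ≈ 10.1 mL/min
CrCl ≈ 10 mL/min.
beliparin: < 15 mL/min → 30% of 100 mg = 30 mg.
vilalukast: < 35 mL/min → 42% of 120 mg = 50.4 mg.
Total = 30 + 50.4 = 80.4 mg.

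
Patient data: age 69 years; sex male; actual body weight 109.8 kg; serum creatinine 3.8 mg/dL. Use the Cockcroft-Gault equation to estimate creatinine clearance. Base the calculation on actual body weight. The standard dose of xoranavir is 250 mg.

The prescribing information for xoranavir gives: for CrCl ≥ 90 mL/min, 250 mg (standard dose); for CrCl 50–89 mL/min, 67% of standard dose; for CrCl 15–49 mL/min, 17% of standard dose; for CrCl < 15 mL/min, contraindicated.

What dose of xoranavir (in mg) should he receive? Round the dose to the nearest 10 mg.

CrCl = (140 − 69) × 109.8 / (72 × 3.8) = 7795.8 / 273.60 ≈ 28.5 mL/min
CrCl ≈ 28 mL/min → bracket 15–49 mL/min.
17% of 250 mg = 42.5 mg → 40 mg

40 mg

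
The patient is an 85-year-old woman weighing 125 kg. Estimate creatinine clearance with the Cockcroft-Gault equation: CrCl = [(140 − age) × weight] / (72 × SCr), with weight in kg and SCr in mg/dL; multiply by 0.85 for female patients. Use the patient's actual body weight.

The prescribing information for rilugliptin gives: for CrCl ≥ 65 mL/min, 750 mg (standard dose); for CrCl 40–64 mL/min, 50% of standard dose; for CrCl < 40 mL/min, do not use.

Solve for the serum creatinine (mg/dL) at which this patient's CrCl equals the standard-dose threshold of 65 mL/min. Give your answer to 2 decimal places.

1.25 mg/dL

Standard dose requires CrCl ≥ 65 mL/min.
Set (140 − 85) × 125 × 0.85 / (72 × SCr) = 65
SCr = (140 − 85) × 125 × 0.85 / (72 × 65) = 1.249 mg/dL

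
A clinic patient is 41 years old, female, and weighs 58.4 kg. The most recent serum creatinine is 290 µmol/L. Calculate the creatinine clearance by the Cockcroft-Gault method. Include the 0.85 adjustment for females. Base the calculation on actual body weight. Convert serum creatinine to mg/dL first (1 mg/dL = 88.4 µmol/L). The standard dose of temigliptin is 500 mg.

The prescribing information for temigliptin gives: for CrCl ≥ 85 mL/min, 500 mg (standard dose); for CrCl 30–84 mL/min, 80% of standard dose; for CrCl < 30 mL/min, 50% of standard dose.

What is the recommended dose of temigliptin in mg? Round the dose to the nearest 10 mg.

250 mg

SCr = 290 / 88.4 = 3.281 mg/dL
CrCl = (140 − 41) × 58.4 / (72 × 3.281) × 0.85 = 5781.6 / 236.23 × 0.85 ≈ 20.8 mL/min
CrCl ≈ 21 mL/min → bracket < 30 mL/min.
50% of 500 mg = 250 mg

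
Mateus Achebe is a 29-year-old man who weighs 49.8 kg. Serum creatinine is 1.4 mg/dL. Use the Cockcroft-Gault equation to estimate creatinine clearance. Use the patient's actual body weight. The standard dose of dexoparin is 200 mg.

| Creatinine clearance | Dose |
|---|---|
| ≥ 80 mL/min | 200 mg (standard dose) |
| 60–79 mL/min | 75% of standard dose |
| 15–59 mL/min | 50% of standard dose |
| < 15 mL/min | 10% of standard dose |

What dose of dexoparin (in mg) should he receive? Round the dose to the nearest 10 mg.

100 mg

CrCl = (140 − 29) × 49.8 / (72 × 1.4) = 5527.8 / 100.80 ≈ 54.8 mL/min
CrCl ≈ 55 mL/min → bracket 15–59 mL/min.
50% of 200 mg = 100 mg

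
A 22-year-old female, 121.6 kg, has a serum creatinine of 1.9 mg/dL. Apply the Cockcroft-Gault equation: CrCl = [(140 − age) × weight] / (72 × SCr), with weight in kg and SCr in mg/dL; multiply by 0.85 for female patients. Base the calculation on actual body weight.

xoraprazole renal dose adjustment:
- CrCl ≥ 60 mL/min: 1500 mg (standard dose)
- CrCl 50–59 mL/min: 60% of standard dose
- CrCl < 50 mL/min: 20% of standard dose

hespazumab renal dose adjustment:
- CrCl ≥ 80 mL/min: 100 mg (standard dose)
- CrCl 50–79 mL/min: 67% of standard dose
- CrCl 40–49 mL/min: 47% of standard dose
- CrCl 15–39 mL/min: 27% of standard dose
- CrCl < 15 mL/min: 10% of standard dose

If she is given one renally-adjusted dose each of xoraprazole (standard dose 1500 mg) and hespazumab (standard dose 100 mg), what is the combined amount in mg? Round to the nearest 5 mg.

1600 mg

CrCl = (140 − 22) × 121.6 / (72 × 1.9) × 0.85 = 14348.8 / 136.80 × 0.85 ≈ 89.2 mL/min
CrCl ≈ 89 mL/min.
xoraprazole: ≥ 60 mL/min → 100% of 1500 mg = 1500 mg.
hespazumab: ≥ 80 mL/min → 100% of 100 mg = 100 mg.
Total = 1500 + 100 = 1600 mg.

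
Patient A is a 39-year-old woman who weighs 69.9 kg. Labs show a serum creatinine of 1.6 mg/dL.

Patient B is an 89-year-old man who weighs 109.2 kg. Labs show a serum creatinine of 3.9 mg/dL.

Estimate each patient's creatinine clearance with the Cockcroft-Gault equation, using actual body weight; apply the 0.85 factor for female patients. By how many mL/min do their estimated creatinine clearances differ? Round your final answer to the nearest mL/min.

Patient A: CrCl = (140 − 39) × 69.9 / (72 × 1.6) × 0.85 = 7059.9 / 115.20 × 0.85 ≈ 52.1 mL/min
Patient B: CrCl = (140 − 89) × 109.2 / (72 × 3.9) = 5569.2 / 280.80 ≈ 19.8 mL/min
|52.1 − 19.8| = 32.3 mL/min

32 mL/min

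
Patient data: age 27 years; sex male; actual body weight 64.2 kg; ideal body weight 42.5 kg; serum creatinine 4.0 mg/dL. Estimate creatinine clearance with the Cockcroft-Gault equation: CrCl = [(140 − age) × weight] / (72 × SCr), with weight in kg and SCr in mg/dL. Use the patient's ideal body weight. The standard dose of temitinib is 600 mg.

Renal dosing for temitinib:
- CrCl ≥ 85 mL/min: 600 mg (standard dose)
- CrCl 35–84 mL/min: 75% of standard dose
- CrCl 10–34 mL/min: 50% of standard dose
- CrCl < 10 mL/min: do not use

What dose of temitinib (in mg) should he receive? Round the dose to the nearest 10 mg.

CrCl = (140 − 27) × 42.5 / (72 × 4) = 4802.5 / 288.00 ≈ 16.7 mL/min
CrCl ≈ 17 mL/min → bracket 10–34 mL/min.
50% of 600 mg = 300 mg

300 mg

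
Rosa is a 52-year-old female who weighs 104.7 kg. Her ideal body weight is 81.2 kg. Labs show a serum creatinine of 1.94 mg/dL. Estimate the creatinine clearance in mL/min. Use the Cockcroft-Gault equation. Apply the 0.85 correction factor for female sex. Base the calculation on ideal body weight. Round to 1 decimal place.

43.5 mL/min

CrCl = (140 − 52) × 81.2 / (72 × 1.94) × 0.85 = 7145.6 / 139.68 × 0.85 ≈ 43.5 mL/min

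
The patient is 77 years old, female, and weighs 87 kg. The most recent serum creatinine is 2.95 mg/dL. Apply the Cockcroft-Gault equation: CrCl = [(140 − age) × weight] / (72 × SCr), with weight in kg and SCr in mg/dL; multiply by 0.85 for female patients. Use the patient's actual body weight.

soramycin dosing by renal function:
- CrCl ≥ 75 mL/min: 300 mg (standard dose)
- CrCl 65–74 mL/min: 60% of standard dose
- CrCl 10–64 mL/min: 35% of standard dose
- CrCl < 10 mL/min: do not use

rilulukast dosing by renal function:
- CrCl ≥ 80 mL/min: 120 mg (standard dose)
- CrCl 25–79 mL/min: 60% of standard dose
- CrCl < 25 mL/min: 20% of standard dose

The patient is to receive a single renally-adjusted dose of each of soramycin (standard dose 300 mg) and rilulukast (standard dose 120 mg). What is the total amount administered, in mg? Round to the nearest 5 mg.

CrCl = (140 − 77) × 87 / (72 × 2.95) × 0.85 = 5481.0 / 212.40 × 0.85 ≈ 21.9 mL/min
CrCl ≈ 22 mL/min.
soramycin: 10–64 mL/min → 35% of 300 mg = 105 mg.
rilulukast: < 25 mL/min → 20% of 120 mg = 24 mg.
Total = 105 + 24 = 129 mg.

130 mg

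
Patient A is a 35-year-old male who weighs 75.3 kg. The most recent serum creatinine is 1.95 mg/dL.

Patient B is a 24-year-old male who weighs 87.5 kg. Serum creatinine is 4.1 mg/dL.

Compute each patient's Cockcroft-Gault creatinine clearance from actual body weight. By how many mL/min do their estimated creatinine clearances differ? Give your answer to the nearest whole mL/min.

Patient A: CrCl = (140 − 35) × 75.3 / (72 × 1.95) = 7906.5 / 140.40 ≈ 56.3 mL/min
Patient B: CrCl = (140 − 24) × 87.5 / (72 × 4.1) = 10150.0 / 295.20 ≈ 34.4 mL/min
|56.3 − 34.4| = 21.9 mL/min

22 mL/min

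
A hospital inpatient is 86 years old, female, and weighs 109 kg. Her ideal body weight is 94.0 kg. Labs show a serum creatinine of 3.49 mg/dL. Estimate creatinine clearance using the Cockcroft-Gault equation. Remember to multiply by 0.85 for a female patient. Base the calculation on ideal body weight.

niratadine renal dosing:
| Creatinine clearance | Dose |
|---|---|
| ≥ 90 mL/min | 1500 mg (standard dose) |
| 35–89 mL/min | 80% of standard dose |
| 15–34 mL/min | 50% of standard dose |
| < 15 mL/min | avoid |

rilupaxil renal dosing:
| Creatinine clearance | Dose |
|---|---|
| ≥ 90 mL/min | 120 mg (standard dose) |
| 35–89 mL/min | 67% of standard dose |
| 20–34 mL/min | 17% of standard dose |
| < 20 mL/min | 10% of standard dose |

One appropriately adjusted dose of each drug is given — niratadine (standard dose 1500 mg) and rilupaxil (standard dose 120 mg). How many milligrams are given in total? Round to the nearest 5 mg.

760 mg

CrCl = (140 − 86) × 94 / (72 × 3.49) × 0.85 = 5076.0 / 251.28 × 0.85 ≈ 17.2 mL/min
CrCl ≈ 17 mL/min.
niratadine: 15–34 mL/min → 50% of 1500 mg = 750 mg.
rilupaxil: < 20 mL/min → 10% of 120 mg = 12 mg.
Total = 750 + 12 = 762 mg.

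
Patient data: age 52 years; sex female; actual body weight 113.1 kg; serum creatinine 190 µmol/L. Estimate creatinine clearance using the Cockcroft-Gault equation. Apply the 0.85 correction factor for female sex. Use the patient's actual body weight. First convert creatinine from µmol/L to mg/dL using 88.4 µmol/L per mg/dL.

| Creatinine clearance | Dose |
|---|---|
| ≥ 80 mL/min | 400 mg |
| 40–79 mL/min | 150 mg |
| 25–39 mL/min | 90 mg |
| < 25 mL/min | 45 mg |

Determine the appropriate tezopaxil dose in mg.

150 mg

SCr = 190 / 88.4 = 2.149 mg/dL
CrCl = (140 − 52) × 113.1 / (72 × 2.149) × 0.85 = 9952.8 / 154.73 × 0.85 ≈ 54.7 mL/min
CrCl ≈ 55 mL/min → bracket 40–79 mL/min.
Dose for this bracket: 150 mg.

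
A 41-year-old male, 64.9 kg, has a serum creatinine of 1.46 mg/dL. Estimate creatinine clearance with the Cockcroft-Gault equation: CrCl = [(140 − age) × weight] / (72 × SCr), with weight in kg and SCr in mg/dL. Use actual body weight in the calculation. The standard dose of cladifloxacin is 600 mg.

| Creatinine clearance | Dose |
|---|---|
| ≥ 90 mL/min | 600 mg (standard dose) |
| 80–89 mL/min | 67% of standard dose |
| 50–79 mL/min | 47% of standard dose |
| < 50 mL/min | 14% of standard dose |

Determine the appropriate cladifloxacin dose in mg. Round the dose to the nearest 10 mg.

CrCl = (140 − 41) × 64.9 / (72 × 1.46) = 6425.1 / 105.12 ≈ 61.1 mL/min
CrCl ≈ 61 mL/min → bracket 50–79 mL/min.
47% of 600 mg = 282 mg → 280 mg

280 mg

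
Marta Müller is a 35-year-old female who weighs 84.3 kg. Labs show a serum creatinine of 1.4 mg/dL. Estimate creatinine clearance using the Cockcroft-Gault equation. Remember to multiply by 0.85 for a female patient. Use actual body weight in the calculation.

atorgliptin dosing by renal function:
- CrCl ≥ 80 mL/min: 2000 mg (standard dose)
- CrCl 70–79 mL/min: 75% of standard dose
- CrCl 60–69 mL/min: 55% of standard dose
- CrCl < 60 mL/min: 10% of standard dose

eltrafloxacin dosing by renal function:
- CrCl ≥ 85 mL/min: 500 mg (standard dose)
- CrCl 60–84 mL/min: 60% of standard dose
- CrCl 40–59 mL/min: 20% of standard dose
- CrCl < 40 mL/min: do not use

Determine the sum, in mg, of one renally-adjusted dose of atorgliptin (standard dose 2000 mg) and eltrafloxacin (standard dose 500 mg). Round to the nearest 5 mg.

CrCl = (140 − 35) × 84.3 / (72 × 1.4) × 0.85 = 8851.5 / 100.80 × 0.85 ≈ 74.6 mL/min
CrCl ≈ 75 mL/min.
atorgliptin: 70–79 mL/min → 75% of 2000 mg = 1500 mg.
eltrafloxacin: 60–84 mL/min → 60% of 500 mg = 300 mg.
Total = 1500 + 300 = 1800 mg.

1800 mg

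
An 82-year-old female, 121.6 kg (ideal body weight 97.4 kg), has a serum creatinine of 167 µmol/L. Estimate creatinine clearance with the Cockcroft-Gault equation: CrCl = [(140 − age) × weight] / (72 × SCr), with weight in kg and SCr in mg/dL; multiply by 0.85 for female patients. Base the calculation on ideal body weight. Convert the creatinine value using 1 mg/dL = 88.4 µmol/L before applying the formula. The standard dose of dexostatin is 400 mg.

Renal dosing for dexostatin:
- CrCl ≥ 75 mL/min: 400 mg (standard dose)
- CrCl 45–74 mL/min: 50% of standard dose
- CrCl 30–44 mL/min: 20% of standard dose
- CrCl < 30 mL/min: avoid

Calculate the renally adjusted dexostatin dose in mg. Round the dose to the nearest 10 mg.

SCr = 167 / 88.4 = 1.889 mg/dL
CrCl = (140 − 82) × 97.4 / (72 × 1.889) × 0.85 = 5649.2 / 136.01 × 0.85 ≈ 35.3 mL/min
CrCl ≈ 35 mL/min → bracket 30–44 mL/min.
20% of 400 mg = 80 mg

80 mg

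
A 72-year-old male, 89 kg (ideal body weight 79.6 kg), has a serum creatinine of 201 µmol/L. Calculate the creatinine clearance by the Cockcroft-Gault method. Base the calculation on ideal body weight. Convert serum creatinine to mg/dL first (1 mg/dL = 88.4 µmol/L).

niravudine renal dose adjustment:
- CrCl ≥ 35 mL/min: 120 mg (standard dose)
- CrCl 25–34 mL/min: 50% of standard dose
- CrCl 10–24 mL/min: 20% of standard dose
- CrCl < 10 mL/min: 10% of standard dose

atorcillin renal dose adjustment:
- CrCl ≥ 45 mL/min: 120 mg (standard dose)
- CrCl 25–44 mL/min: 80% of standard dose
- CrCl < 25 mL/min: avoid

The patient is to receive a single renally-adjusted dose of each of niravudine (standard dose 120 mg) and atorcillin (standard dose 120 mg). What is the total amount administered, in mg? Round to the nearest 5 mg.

SCr = 201 / 88.4 = 2.274 mg/dL
CrCl = (140 − 72) × 79.6 / (72 × 2.274) = 5412.8 / 163.73 ≈ 33.1 mL/min
CrCl ≈ 33 mL/min.
niravudine: 25–34 mL/min → 50% of 120 mg = 60 mg.
atorcillin: 25–44 mL/min → 80% of 120 mg = 96 mg.
Total = 60 + 96 = 156 mg.

155 mg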